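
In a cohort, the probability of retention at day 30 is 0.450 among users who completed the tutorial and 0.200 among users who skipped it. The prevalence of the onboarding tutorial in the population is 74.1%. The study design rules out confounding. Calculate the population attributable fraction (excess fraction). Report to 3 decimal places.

Let p₁ = 0.45, p₀ = 0.2.
Overall risk P(Y=1) = π·p₁ + (1−π)·p₀ = 0.741×0.45 + 0.259×0.2 = 0.38525.
Under exogeneity, PAF = [P(Y=1) − p₀] / P(Y=1).
PAF = (0.38525 − 0.2) / 0.38525 ≈ 0.4809

PAF ≈ 0.481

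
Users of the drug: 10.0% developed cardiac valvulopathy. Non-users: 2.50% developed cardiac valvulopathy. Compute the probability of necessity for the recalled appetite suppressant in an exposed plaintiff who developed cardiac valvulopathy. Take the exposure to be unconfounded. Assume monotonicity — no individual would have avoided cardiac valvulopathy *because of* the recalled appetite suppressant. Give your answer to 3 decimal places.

p₁ = 0.1, p₀ = 0.025.
Under exogeneity and monotonicity, PN = (p₁ − p₀) / p₁.
PN = (0.1 − 0.025) / 0.1 = 0.075 / 0.1 ≈ 0.7500

PN ≈ 0.750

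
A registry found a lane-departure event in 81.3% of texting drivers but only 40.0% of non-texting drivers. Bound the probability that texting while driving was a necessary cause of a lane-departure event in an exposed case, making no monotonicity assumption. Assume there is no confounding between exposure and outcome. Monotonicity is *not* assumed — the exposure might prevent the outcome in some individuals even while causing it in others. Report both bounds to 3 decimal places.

p₁ = 0.813, p₀ = 0.4.
Under exogeneity alone the bounds on PN are max{0,(p₁−p₀)/p₁} ≤ PN ≤ min{1,(1−p₀)/p₁}.
  lower = (p₁ − p₀)/p₁ = 0.413 / 0.813 ≈ 0.5080
  upper = min{1, (1 − p₀)/p₁} = 0.6 / 0.813 ≈ 0.7380

0.508 ≤ PN ≤ 0.738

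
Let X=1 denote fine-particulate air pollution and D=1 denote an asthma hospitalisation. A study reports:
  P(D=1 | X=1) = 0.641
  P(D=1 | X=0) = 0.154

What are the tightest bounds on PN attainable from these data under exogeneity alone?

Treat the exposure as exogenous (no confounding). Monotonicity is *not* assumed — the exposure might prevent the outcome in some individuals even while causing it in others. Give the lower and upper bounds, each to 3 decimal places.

0.760 ≤ PN ≤ 1.000

Let p₁ = 0.641, p₀ = 0.154.
Under exogeneity alone the bounds on PN are max{0,(p₁−p₀)/p₁} ≤ PN ≤ min{1,(1−p₀)/p₁}.
  lower = (p₁ − p₀)/p₁ = 0.487 / 0.641 ≈ 0.7598
  upper = min{1, (1 − p₀)/p₁} = 0.846 / 0.641 ≈ 1.3198 → capped at 1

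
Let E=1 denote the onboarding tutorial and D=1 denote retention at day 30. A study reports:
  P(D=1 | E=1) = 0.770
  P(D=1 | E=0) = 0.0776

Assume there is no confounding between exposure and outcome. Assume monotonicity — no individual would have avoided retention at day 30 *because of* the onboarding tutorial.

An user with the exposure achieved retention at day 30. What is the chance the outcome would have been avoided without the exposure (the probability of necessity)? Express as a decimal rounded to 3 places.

Let p₁ = 0.77, p₀ = 0.0776.
Under exogeneity and monotonicity, PN = (p₁ − p₀) / p₁.
PN = (0.77 − 0.0776) / 0.77 = 0.6924 / 0.77 ≈ 0.8992

PN ≈ 0.899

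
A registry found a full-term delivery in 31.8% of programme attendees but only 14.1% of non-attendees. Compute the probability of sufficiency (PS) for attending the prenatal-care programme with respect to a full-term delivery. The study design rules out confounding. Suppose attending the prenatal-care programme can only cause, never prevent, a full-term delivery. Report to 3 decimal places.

p₁ = 0.318, p₀ = 0.141.
Under exogeneity and monotonicity, PS = (p₁ − p₀) / (1 − p₀).
PS = (0.318 − 0.141) / (1 − 0.141) = 0.177 / 0.859 ≈ 0.2061

PS ≈ 0.206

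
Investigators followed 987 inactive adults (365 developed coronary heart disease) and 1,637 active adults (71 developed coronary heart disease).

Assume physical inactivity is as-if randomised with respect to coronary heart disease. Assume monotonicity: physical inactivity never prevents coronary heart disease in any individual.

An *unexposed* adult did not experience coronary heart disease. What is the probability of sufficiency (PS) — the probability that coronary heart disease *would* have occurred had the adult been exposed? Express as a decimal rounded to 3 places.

p₁ = P(outcome | exposed) = 365/987 = 0.36981
p₀ = P(outcome | unexposed) = 71/1637 = 0.043372
Under exogeneity and monotonicity, PS = (p₁ − p₀) / (1 − p₀).
PS = (0.36981 − 0.043372) / (1 − 0.043372) = 0.32644 / 0.95663 ≈ 0.3412

PS ≈ 0.341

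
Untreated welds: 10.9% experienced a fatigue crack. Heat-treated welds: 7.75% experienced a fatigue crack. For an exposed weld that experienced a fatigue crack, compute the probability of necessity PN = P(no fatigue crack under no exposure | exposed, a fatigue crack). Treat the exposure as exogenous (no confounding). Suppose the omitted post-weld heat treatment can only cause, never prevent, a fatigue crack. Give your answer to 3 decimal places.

PN ≈ 0.289

p₁ = 0.109, p₀ = 0.0775.
Under exogeneity and monotonicity, PN = (p₁ − p₀) / p₁.
PN = (0.109 − 0.0775) / 0.109 = 0.0315 / 0.109 ≈ 0.2890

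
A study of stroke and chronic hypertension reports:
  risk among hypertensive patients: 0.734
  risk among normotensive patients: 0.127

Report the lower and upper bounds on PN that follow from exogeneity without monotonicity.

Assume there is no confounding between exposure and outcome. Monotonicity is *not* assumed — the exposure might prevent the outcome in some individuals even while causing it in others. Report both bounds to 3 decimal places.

0.827 ≤ PN ≤ 1.000

Let p₁ = 0.734, p₀ = 0.127.
Under exogeneity alone the bounds on PN are max{0,(p₁−p₀)/p₁} ≤ PN ≤ min{1,(1−p₀)/p₁}.
  lower = (p₁ − p₀)/p₁ = 0.607 / 0.734 ≈ 0.8270
  upper = min{1, (1 − p₀)/p₁} = 0.873 / 0.734 ≈ 1.1894 → capped at 1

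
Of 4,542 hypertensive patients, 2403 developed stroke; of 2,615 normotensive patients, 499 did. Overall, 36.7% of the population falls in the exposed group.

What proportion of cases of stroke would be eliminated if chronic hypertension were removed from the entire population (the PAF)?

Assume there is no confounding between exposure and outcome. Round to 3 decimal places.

PAF ≈ 0.394

p₁ = P(outcome | exposed) = 2403/4542 = 0.52906
p₀ = P(outcome | unexposed) = 499/2615 = 0.19082
Overall risk P(Y=1) = π·p₁ + (1−π)·p₀ = 0.367×0.52906 + 0.633×0.19082 = 0.31496.
Under exogeneity, PAF = [P(Y=1) − p₀] / P(Y=1).
PAF = (0.31496 − 0.19082) / 0.31496 ≈ 0.3941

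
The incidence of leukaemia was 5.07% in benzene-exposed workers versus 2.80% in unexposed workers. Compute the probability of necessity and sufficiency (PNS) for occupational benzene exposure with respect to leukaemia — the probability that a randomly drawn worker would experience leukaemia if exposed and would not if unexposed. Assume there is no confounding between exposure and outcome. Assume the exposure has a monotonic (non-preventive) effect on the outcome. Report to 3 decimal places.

p₁ = 0.0507, p₀ = 0.028.
Under exogeneity and monotonicity, PNS = p₁ − p₀.
PNS = 0.0507 − 0.028 = 0.0227

PNS ≈ 0.023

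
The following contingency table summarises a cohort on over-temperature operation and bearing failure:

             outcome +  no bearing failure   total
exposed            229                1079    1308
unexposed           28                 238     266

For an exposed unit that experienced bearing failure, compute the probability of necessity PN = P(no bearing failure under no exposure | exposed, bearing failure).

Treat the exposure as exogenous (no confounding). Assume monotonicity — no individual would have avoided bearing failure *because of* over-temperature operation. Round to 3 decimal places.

PN ≈ 0.399

p₁ = P(outcome | exposed) = 229/1308 = 0.17508
p₀ = P(outcome | unexposed) = 28/266 = 0.10526
Under exogeneity and monotonicity, PN = (p₁ − p₀) / p₁.
PN = (0.17508 − 0.10526) / 0.17508 = 0.069813 / 0.17508 ≈ 0.3988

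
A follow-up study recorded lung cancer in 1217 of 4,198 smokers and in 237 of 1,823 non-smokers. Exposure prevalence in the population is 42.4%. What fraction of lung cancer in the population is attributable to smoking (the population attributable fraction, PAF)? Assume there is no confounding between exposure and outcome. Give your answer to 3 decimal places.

PAF ≈ 0.343

p₁ = P(outcome | exposed) = 1217/4198 = 0.2899
p₀ = P(outcome | unexposed) = 237/1823 = 0.13001
Overall risk P(Y=1) = π·p₁ + (1−π)·p₀ = 0.424×0.2899 + 0.576×0.13001 = 0.1978.
Under exogeneity, PAF = [P(Y=1) − p₀] / P(Y=1).
PAF = (0.1978 − 0.13001) / 0.1978 ≈ 0.3427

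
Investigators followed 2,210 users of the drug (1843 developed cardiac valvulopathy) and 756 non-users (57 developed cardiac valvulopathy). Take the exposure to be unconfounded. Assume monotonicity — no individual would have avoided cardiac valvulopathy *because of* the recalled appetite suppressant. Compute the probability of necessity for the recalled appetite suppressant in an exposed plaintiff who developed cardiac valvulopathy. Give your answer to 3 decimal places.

p₁ = P(outcome | exposed) = 1843/2210 = 0.83394
p₀ = P(outcome | unexposed) = 57/756 = 0.075397
Under exogeneity and monotonicity, PN = (p₁ − p₀) / p₁.
PN = (0.83394 − 0.075397) / 0.83394 = 0.75854 / 0.83394 ≈ 0.9096

PN ≈ 0.910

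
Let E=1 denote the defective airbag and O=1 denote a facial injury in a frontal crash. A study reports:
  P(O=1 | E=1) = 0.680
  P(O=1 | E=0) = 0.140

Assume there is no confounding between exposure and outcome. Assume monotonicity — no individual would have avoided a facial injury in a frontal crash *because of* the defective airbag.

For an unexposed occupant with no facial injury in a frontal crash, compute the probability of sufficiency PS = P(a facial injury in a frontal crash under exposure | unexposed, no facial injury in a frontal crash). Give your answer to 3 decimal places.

Let p₁ = 0.68, p₀ = 0.14.
Under exogeneity and monotonicity, PS = (p₁ − p₀) / (1 − p₀).
PS = (0.68 − 0.14) / (1 − 0.14) = 0.54 / 0.86 ≈ 0.6279

PS ≈ 0.628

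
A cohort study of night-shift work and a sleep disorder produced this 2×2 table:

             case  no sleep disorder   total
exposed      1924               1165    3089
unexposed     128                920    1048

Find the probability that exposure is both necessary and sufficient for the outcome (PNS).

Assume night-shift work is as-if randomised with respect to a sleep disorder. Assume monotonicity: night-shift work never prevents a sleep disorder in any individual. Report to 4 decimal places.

p₁ = P(outcome | exposed) = 1924/3089 = 0.62286
p₀ = P(outcome | unexposed) = 128/1048 = 0.12214
Under exogeneity and monotonicity, PNS = p₁ − p₀.
PNS = 0.62286 − 0.12214 = 0.50072

PNS ≈ 0.5007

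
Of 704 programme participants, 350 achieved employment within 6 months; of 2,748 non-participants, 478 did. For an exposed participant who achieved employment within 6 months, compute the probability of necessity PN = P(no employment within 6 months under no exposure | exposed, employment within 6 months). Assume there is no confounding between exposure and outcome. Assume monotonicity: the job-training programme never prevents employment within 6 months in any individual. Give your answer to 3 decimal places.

p₁ = P(outcome | exposed) = 350/704 = 0.49716
p₀ = P(outcome | unexposed) = 478/2748 = 0.17394
Under exogeneity and monotonicity, PN = (p₁ − p₀) / p₁.
PN = (0.49716 − 0.17394) / 0.49716 = 0.32321 / 0.49716 ≈ 0.6501

PN ≈ 0.650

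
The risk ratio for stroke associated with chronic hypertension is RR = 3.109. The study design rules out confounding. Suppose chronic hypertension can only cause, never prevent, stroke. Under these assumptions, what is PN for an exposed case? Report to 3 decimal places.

PN ≈ 0.678

Under exogeneity and monotonicity, PN = (RR − 1) / RR = 1 − 1/RR.
PN = (3.109 − 1) / 3.109 = 2.109 / 3.109 ≈ 0.6784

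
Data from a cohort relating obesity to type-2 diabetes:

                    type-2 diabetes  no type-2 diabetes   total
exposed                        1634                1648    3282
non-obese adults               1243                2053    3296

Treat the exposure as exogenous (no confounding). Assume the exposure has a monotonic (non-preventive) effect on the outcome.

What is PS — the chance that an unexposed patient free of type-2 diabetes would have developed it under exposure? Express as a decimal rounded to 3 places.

PS ≈ 0.194

p₁ = P(outcome | exposed) = 1634/3282 = 0.49787
p₀ = P(outcome | unexposed) = 1243/3296 = 0.37712
Under exogeneity and monotonicity, PS = (p₁ − p₀)/(1 − p₀).
PS = (0.49787 − 0.37712) / 0.62288 ≈ 0.1938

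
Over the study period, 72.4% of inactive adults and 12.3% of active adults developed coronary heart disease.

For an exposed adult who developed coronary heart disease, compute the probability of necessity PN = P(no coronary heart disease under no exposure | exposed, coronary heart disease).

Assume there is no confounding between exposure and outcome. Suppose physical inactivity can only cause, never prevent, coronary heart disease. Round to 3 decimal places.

p₁ = 0.724, p₀ = 0.123.
Under exogeneity and monotonicity, PN = (p₁ − p₀) / p₁.
PN = (0.724 − 0.123) / 0.724 = 0.601 / 0.724 ≈ 0.8301

PN ≈ 0.830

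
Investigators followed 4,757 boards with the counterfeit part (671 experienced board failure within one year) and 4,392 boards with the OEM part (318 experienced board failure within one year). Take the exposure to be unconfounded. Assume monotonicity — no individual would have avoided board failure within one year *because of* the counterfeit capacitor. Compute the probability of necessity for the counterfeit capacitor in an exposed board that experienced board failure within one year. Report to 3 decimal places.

PN ≈ 0.487

p₁ = P(outcome | exposed) = 671/4757 = 0.14106
p₀ = P(outcome | unexposed) = 318/4392 = 0.072404
Under exogeneity and monotonicity, PN = (p₁ − p₀) / p₁.
PN = (0.14106 − 0.072404) / 0.14106 = 0.068651 / 0.14106 ≈ 0.4867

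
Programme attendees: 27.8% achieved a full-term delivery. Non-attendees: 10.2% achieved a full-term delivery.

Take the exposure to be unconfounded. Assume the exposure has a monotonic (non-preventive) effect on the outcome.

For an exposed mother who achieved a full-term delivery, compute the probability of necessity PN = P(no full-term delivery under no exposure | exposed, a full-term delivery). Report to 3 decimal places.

PN ≈ 0.633

p₁ = 0.278, p₀ = 0.102.
Under exogeneity and monotonicity, PN = (p₁ − p₀) / p₁.
PN = (0.278 − 0.102) / 0.278 = 0.176 / 0.278 ≈ 0.6331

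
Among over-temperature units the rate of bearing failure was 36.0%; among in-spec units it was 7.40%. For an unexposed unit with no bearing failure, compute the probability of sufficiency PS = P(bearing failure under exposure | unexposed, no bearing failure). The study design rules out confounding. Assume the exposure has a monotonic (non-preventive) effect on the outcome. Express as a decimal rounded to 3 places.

p₁ = 0.36, p₀ = 0.074.
Under exogeneity and monotonicity, PS = (p₁ − p₀) / (1 − p₀).
PS = (0.36 − 0.074) / (1 − 0.074) = 0.286 / 0.926 ≈ 0.3089

PS ≈ 0.309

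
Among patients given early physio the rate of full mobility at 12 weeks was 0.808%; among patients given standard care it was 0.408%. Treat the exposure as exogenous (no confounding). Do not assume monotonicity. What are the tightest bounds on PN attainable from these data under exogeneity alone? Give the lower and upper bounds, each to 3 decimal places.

p₁ = 0.00808, p₀ = 0.00408.
Under exogeneity alone the bounds on PN are max{0,(p₁−p₀)/p₁} ≤ PN ≤ min{1,(1−p₀)/p₁}.
  lower = (p₁ − p₀)/p₁ = 0.004 / 0.00808 ≈ 0.4950
  upper = min{1, (1 − p₀)/p₁} = 0.99592 / 0.00808 ≈ 123.2574 → capped at 1

0.495 ≤ PN ≤ 1.000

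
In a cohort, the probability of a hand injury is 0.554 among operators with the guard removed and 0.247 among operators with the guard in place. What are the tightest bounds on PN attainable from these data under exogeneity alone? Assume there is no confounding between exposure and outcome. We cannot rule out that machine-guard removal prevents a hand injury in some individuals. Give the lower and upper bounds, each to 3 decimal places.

Let p₁ = 0.554, p₀ = 0.247.
Under exogeneity alone the bounds on PN are max{0,(p₁−p₀)/p₁} ≤ PN ≤ min{1,(1−p₀)/p₁}.
  lower = (p₁ − p₀)/p₁ = 0.307 / 0.554 ≈ 0.5542
  upper = min{1, (1 − p₀)/p₁} = 0.753 / 0.554 ≈ 1.3592 → capped at 1

0.554 ≤ PN ≤ 1.000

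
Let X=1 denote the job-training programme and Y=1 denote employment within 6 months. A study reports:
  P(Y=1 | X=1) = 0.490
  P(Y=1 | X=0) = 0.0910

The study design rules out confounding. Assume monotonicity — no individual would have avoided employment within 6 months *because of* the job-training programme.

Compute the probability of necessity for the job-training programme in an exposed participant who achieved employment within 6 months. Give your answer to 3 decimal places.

PN ≈ 0.814

Let p₁ = 0.49, p₀ = 0.091.
Under exogeneity and monotonicity, PN = (p₁ − p₀) / p₁.
PN = (0.49 − 0.091) / 0.49 = 0.399 / 0.49 ≈ 0.8143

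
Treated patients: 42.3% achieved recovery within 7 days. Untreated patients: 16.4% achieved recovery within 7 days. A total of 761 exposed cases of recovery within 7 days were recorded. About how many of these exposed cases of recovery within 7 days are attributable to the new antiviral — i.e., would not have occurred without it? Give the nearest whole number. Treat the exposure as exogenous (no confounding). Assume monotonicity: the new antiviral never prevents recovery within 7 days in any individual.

about 466 cases

p₁ = 0.423, p₀ = 0.164.
PN = (p₁ − p₀)/p₁ = (0.423 − 0.164) / 0.423 ≈ 0.61229.
Attributable cases ≈ PN × (exposed cases) = 0.61229 × 761 ≈ 465.96.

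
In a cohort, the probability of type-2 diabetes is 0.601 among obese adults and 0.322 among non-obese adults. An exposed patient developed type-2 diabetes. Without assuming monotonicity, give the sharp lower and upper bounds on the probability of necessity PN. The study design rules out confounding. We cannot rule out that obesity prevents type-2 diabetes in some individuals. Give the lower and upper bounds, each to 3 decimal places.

0.464 ≤ PN ≤ 1.000

Let p₁ = 0.601, p₀ = 0.322.
Under exogeneity alone the bounds on PN are max{0,(p₁−p₀)/p₁} ≤ PN ≤ min{1,(1−p₀)/p₁}.
  lower = (p₁ − p₀)/p₁ = 0.279 / 0.601 ≈ 0.4642
  upper = min{1, (1 − p₀)/p₁} = 0.678 / 0.601 ≈ 1.1281 → capped at 1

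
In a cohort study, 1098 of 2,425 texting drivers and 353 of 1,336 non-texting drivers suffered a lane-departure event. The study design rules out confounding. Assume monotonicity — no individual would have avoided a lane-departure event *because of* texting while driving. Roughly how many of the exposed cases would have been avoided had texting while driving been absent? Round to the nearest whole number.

about 457 cases

p₁ = P(outcome | exposed) = 1098/2425 = 0.45278
p₀ = P(outcome | unexposed) = 353/1336 = 0.26422
PN = (p₁ − p₀)/p₁ = (0.45278 − 0.26422) / 0.45278 ≈ 0.41645.
Attributable cases ≈ PN × (exposed cases) = 0.41645 × 1098 ≈ 457.26.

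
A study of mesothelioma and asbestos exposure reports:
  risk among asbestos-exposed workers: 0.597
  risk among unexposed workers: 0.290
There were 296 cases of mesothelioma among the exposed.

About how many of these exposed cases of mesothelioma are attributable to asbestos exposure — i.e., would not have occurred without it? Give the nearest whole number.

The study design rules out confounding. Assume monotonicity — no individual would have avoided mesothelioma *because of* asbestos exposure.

about 152 cases

Let p₁ = 0.597, p₀ = 0.29.
PN = (p₁ − p₀)/p₁ = (0.597 − 0.29) / 0.597 ≈ 0.51424.
Attributable cases ≈ PN × (exposed cases) = 0.51424 × 296 ≈ 152.21.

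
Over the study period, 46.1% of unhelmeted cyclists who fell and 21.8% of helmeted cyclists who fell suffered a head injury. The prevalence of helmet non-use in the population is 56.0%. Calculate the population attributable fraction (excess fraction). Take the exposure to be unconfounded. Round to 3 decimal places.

p₁ = 0.461, p₀ = 0.218.
Overall risk P(Y=1) = π·p₁ + (1−π)·p₀ = 0.56×0.461 + 0.44×0.218 = 0.35408.
Under exogeneity, PAF = [P(Y=1) − p₀] / P(Y=1).
PAF = (0.35408 − 0.218) / 0.35408 ≈ 0.3843

PAF ≈ 0.384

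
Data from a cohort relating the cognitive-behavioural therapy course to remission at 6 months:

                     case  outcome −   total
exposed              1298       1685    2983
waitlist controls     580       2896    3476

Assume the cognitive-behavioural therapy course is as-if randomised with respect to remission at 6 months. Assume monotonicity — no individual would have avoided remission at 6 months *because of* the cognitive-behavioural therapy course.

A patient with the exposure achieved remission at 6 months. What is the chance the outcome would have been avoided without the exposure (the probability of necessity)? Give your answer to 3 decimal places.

PN ≈ 0.617

p₁ = P(outcome | exposed) = 1298/2983 = 0.43513
p₀ = P(outcome | unexposed) = 580/3476 = 0.16686
Under exogeneity and monotonicity, PN = (p₁ − p₀)/p₁.
PN = (0.43513 − 0.16686) / 0.43513 ≈ 0.6165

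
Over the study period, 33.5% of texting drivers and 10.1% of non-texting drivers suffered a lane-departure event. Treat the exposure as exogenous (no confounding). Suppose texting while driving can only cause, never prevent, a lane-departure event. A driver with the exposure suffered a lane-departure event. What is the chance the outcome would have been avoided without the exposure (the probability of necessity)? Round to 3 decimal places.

PN ≈ 0.699

p₁ = 0.335, p₀ = 0.101.
Under exogeneity and monotonicity, PN = (p₁ − p₀) / p₁.
PN = (0.335 − 0.101) / 0.335 = 0.234 / 0.335 ≈ 0.6985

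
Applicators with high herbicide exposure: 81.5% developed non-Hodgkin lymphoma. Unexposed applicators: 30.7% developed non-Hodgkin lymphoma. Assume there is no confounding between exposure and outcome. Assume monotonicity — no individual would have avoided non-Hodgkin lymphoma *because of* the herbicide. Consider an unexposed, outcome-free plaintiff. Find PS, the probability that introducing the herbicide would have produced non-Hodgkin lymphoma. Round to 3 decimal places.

p₁ = 0.815, p₀ = 0.307.
Under exogeneity and monotonicity, PS = (p₁ − p₀) / (1 − p₀).
PS = (0.815 − 0.307) / (1 − 0.307) = 0.508 / 0.693 ≈ 0.7330

PS ≈ 0.733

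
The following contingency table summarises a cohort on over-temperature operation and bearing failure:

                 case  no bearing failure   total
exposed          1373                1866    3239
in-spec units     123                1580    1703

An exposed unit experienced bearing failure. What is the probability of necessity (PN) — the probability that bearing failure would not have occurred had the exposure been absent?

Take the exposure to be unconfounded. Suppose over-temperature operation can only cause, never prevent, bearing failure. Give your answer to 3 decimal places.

p₁ = P(outcome | exposed) = 1373/3239 = 0.4239
p₀ = P(outcome | unexposed) = 123/1703 = 0.072225
Under exogeneity and monotonicity, PN = (p₁ − p₀)/p₁.
PN = (0.4239 − 0.072225) / 0.4239 ≈ 0.8296

PN ≈ 0.830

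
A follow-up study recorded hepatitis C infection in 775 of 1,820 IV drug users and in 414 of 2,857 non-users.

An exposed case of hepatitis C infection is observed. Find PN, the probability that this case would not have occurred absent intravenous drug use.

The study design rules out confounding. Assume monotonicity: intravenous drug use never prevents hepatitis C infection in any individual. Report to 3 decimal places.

p₁ = P(outcome | exposed) = 775/1820 = 0.42582
p₀ = P(outcome | unexposed) = 414/2857 = 0.14491
Under exogeneity and monotonicity, PN = (p₁ − p₀) / p₁.
PN = (0.42582 − 0.14491) / 0.42582 = 0.28092 / 0.42582 ≈ 0.6597

PN ≈ 0.660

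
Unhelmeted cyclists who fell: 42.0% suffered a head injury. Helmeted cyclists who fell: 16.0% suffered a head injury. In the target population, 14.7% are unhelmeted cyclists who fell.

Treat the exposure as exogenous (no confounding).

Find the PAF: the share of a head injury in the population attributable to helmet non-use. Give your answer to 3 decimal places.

p₁ = 0.42, p₀ = 0.16.
Overall risk P(Y=1) = π·p₁ + (1−π)·p₀ = 0.147×0.42 + 0.853×0.16 = 0.19822.
Under exogeneity, PAF = [P(Y=1) − p₀] / P(Y=1).
PAF = (0.19822 − 0.16) / 0.19822 ≈ 0.1928

PAF ≈ 0.193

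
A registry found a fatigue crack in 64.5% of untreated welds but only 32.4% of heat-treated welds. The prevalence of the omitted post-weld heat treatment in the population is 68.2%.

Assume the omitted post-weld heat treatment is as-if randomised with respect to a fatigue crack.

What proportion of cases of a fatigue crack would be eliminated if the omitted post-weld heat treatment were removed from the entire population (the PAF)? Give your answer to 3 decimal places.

p₁ = 0.645, p₀ = 0.324.
Overall risk P(Y=1) = π·p₁ + (1−π)·p₀ = 0.682×0.645 + 0.318×0.324 = 0.54292.
Under exogeneity, PAF = [P(Y=1) − p₀] / P(Y=1).
PAF = (0.54292 − 0.324) / 0.54292 ≈ 0.4032

PAF ≈ 0.403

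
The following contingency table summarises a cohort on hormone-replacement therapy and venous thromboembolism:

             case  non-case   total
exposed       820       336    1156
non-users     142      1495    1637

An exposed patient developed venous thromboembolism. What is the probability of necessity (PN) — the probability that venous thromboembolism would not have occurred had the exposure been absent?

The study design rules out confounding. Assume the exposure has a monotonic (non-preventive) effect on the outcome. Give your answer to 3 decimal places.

p₁ = P(outcome | exposed) = 820/1156 = 0.70934
p₀ = P(outcome | unexposed) = 142/1637 = 0.086744
Under exogeneity and monotonicity, PN = (p₁ − p₀)/p₁.
PN = (0.70934 − 0.086744) / 0.70934 ≈ 0.8777

PN ≈ 0.878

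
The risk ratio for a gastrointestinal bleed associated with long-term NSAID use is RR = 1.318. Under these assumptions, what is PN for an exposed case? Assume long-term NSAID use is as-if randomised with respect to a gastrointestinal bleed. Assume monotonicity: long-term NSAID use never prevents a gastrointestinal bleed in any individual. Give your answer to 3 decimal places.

Under exogeneity and monotonicity, PN = (RR − 1) / RR = 1 − 1/RR.
PN = (1.318 − 1) / 1.318 = 0.318 / 1.318 ≈ 0.2413

PN ≈ 0.241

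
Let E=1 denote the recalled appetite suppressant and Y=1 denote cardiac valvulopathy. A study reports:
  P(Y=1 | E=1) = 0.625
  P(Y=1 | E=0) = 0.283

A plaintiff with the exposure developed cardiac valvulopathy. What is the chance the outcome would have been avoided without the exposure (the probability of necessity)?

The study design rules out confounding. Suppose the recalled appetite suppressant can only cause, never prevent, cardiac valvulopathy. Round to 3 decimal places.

PN ≈ 0.547

Let p₁ = 0.625, p₀ = 0.283.
Under exogeneity and monotonicity, PN = (p₁ − p₀) / p₁.
PN = (0.625 − 0.283) / 0.625 = 0.342 / 0.625 ≈ 0.5472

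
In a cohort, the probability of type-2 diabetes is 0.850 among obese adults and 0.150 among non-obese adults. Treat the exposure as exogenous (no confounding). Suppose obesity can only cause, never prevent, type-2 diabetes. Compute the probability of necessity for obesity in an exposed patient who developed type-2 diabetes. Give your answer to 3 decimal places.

PN ≈ 0.824

Let p₁ = 0.85, p₀ = 0.15.
Under exogeneity and monotonicity, PN = (p₁ − p₀) / p₁.
PN = (0.85 − 0.15) / 0.85 = 0.7 / 0.85 ≈ 0.8235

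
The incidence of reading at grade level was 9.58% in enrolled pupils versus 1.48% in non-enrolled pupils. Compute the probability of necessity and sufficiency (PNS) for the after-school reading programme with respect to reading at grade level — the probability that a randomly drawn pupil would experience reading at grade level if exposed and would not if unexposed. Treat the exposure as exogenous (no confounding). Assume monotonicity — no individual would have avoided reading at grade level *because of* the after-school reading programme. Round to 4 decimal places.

p₁ = 0.0958, p₀ = 0.0148.
Under exogeneity and monotonicity, PNS = p₁ − p₀.
PNS = 0.0958 − 0.0148 = 0.081

PNS ≈ 0.0810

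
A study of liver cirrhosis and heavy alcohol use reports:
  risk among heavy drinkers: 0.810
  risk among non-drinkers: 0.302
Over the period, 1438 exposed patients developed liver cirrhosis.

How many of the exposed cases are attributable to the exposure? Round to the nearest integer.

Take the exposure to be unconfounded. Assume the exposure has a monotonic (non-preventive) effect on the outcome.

Let p₁ = 0.81, p₀ = 0.302.
PN = (p₁ − p₀)/p₁ = (0.81 − 0.302) / 0.81 ≈ 0.62716.
Attributable cases ≈ PN × (exposed cases) = 0.62716 × 1438 ≈ 901.86.

about 902 cases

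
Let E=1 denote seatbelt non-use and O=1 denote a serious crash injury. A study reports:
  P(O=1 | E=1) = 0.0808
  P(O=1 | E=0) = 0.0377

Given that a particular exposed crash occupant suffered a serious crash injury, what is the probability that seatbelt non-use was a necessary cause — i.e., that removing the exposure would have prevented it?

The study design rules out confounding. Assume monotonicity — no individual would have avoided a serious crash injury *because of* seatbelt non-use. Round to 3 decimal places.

Let p₁ = 0.0808, p₀ = 0.0377.
Under exogeneity and monotonicity, PN = (p₁ − p₀) / p₁.
PN = (0.0808 − 0.0377) / 0.0808 = 0.0431 / 0.0808 ≈ 0.5334

PN ≈ 0.533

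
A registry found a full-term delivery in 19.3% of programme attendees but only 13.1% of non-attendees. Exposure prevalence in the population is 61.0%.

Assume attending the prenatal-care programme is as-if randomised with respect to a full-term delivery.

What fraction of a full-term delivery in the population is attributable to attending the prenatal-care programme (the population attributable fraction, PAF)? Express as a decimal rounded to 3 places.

p₁ = 0.193, p₀ = 0.131.
Overall risk P(Y=1) = π·p₁ + (1−π)·p₀ = 0.61×0.193 + 0.39×0.131 = 0.16882.
Under exogeneity, PAF = [P(Y=1) − p₀] / P(Y=1).
PAF = (0.16882 − 0.131) / 0.16882 ≈ 0.2240

PAF ≈ 0.224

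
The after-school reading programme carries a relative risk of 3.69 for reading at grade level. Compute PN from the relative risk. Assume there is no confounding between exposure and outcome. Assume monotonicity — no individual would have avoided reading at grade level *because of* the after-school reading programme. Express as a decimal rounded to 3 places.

Under exogeneity and monotonicity, PN = (RR − 1) / RR = 1 − 1/RR.
PN = (3.69 − 1) / 3.69 = 2.69 / 3.69 ≈ 0.7290

PN ≈ 0.729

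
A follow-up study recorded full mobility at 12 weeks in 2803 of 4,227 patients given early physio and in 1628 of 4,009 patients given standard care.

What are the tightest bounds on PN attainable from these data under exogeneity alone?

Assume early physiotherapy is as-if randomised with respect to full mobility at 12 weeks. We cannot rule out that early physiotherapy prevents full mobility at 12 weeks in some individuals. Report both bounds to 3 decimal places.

p₁ = P(outcome | exposed) = 2803/4227 = 0.66312
p₀ = P(outcome | unexposed) = 1628/4009 = 0.40609
Under exogeneity alone the bounds on PN are max{0,(p₁−p₀)/p₁} ≤ PN ≤ min{1,(1−p₀)/p₁}.
  lower = (p₁ − p₀)/p₁ = 0.25703 / 0.66312 ≈ 0.3876
  upper = min{1, (1 − p₀)/p₁} = 0.59391 / 0.66312 ≈ 0.8956

0.388 ≤ PN ≤ 0.896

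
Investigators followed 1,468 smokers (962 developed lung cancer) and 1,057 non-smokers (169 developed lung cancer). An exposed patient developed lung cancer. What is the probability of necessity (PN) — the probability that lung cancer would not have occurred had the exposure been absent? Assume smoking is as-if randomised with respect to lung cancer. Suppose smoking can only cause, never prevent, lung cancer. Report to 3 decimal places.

PN ≈ 0.756

p₁ = P(outcome | exposed) = 962/1468 = 0.65531
p₀ = P(outcome | unexposed) = 169/1057 = 0.15989
Under exogeneity and monotonicity, PN = (p₁ − p₀) / p₁.
PN = (0.65531 − 0.15989) / 0.65531 = 0.49543 / 0.65531 ≈ 0.7560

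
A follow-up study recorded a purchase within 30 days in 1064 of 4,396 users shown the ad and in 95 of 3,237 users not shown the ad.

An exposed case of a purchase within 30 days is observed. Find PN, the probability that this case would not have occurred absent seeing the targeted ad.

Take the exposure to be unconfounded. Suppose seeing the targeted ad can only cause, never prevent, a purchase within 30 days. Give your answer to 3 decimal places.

PN ≈ 0.879

p₁ = P(outcome | exposed) = 1064/4396 = 0.24204
p₀ = P(outcome | unexposed) = 95/3237 = 0.029348
Under exogeneity and monotonicity, PN = (p₁ − p₀) / p₁.
PN = (0.24204 − 0.029348) / 0.24204 = 0.21269 / 0.24204 ≈ 0.8787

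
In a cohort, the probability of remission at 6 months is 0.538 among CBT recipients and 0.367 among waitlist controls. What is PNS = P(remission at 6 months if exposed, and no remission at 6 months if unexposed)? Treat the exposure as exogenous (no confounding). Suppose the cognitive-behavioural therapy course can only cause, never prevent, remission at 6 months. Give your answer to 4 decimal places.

Let p₁ = 0.538, p₀ = 0.367.
Under exogeneity and monotonicity, PNS = p₁ − p₀.
PNS = 0.538 − 0.367 = 0.171

PNS ≈ 0.1710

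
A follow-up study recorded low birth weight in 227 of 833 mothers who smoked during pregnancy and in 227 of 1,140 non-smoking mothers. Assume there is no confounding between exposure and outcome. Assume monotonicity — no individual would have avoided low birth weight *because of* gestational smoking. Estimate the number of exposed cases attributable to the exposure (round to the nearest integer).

p₁ = P(outcome | exposed) = 227/833 = 0.27251
p₀ = P(outcome | unexposed) = 227/1140 = 0.19912
PN = (p₁ − p₀)/p₁ = (0.27251 − 0.19912) / 0.27251 ≈ 0.26930.
Attributable cases ≈ PN × (exposed cases) = 0.26930 × 227 ≈ 61.13.

about 61 cases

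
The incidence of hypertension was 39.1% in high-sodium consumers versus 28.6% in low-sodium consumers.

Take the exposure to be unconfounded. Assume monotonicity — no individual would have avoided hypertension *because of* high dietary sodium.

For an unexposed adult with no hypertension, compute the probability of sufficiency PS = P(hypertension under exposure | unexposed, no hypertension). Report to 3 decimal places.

p₁ = 0.391, p₀ = 0.286.
Under exogeneity and monotonicity, PS = (p₁ − p₀) / (1 − p₀).
PS = (0.391 − 0.286) / (1 − 0.286) = 0.105 / 0.714 ≈ 0.1471

PS ≈ 0.147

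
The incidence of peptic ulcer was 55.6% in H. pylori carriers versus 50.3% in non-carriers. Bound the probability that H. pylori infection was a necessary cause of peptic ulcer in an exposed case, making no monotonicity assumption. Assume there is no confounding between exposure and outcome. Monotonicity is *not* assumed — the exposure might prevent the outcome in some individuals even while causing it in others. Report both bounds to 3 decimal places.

p₁ = 0.556, p₀ = 0.503.
Under exogeneity alone the bounds on PN are max{0,(p₁−p₀)/p₁} ≤ PN ≤ min{1,(1−p₀)/p₁}.
  lower = (p₁ − p₀)/p₁ = 0.053 / 0.556 ≈ 0.0953
  upper = min{1, (1 − p₀)/p₁} = 0.497 / 0.556 ≈ 0.8939

0.095 ≤ PN ≤ 0.894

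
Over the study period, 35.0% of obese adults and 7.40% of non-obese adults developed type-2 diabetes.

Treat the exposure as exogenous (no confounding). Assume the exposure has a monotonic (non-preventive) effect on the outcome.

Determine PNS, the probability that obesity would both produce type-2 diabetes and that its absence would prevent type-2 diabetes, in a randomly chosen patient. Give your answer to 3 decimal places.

p₁ = 0.35, p₀ = 0.074.
Under exogeneity and monotonicity, PNS = p₁ − p₀.
PNS = 0.35 − 0.074 = 0.276

PNS ≈ 0.276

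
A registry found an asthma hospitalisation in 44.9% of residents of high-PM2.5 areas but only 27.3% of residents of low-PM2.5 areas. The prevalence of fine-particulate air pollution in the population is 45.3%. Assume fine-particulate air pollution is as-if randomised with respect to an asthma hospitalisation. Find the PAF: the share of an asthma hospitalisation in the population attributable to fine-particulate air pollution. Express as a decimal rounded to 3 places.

p₁ = 0.449, p₀ = 0.273.
Overall risk P(Y=1) = π·p₁ + (1−π)·p₀ = 0.453×0.449 + 0.547×0.273 = 0.35273.
Under exogeneity, PAF = [P(Y=1) − p₀] / P(Y=1).
PAF = (0.35273 − 0.273) / 0.35273 ≈ 0.2260

PAF ≈ 0.226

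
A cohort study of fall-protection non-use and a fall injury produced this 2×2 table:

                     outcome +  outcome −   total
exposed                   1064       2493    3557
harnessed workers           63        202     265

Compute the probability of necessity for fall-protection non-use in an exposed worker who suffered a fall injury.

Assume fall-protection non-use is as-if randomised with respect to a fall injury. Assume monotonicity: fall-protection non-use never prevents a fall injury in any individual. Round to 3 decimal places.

p₁ = P(outcome | exposed) = 1064/3557 = 0.29913
p₀ = P(outcome | unexposed) = 63/265 = 0.23774
Under exogeneity and monotonicity, PN = (p₁ − p₀) / p₁.
PN = (0.29913 − 0.23774) / 0.29913 = 0.061393 / 0.29913 ≈ 0.2052

PN ≈ 0.205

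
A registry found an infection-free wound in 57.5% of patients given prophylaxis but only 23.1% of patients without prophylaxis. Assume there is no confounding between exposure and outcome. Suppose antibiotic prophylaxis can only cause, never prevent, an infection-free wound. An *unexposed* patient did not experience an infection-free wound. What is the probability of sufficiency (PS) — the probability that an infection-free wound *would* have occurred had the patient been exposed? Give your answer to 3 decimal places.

PS ≈ 0.447

p₁ = 0.575, p₀ = 0.231.
Under exogeneity and monotonicity, PS = (p₁ − p₀) / (1 − p₀).
PS = (0.575 − 0.231) / (1 − 0.231) = 0.344 / 0.769 ≈ 0.4473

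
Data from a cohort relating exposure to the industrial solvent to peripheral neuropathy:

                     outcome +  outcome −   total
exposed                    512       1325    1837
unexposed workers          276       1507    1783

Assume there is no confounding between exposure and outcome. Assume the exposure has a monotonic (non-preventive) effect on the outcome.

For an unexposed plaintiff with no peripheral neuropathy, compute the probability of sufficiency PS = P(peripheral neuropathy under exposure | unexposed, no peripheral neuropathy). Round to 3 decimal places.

PS ≈ 0.147

p₁ = P(outcome | exposed) = 512/1837 = 0.27872
p₀ = P(outcome | unexposed) = 276/1783 = 0.1548
Under exogeneity and monotonicity, PS = (p₁ − p₀)/(1 − p₀).
PS = (0.27872 − 0.1548) / 0.8452 ≈ 0.1466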